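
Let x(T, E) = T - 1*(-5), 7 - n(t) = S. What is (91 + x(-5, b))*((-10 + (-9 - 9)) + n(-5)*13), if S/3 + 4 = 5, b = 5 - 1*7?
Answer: 2184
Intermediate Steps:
b = -2 (b = 5 - 7 = -2)
S = 3 (S = -12 + 3*5 = -12 + 15 = 3)
n(t) = 4 (n(t) = 7 - 1*3 = 7 - 3 = 4)
x(T, E) = 5 + T (x(T, E) = T + 5 = 5 + T)
(91 + x(-5, b))*((-10 + (-9 - 9)) + n(-5)*13) = (91 + (5 - 5))*((-10 + (-9 - 9)) + 4*13) = (91 + 0)*((-10 - 18) + 52) = 91*(-28 + 52) = 91*24 = 2184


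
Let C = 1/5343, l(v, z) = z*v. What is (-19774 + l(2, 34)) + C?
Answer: -105289157/5343 ≈ -19706.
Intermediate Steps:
l(v, z) = v*z
C = 1/5343 ≈ 0.00018716
(-19774 + l(2, 34)) + C = (-19774 + 2*34) + 1/5343 = (-19774 + 68) + 1/5343 = -19706 + 1/5343 = -105289157/5343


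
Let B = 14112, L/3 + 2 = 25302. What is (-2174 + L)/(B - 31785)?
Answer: -73726/17673 ≈ -4.1717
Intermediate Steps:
L = 75900 (L = -6 + 3*25302 = -6 + 75906 = 75900)
(-2174 + L)/(B - 31785) = (-2174 + 75900)/(14112 - 31785) = 73726/(-17673) = 73726*(-1/17673) = -73726/17673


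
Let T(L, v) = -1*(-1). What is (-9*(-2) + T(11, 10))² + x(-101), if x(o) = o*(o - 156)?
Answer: 26318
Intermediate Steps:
T(L, v) = 1
x(o) = o*(-156 + o)
(-9*(-2) + T(11, 10))² + x(-101) = (-9*(-2) + 1)² - 101*(-156 - 101) = (18 + 1)² - 101*(-257) = 19² + 25957 = 361 + 25957 = 26318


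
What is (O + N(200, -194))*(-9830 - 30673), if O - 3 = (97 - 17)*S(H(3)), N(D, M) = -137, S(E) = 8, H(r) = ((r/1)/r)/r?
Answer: -20494518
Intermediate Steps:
H(r) = 1/r (H(r) = ((r*1)/r)/r = (r/r)/r = 1/r)
O = 643 (O = 3 + (97 - 17)*8 = 3 + 80*8 = 3 + 640 = 643)
(O + N(200, -194))*(-9830 - 30673) = (643 - 137)*(-9830 - 30673) = 506*(-40503) = -20494518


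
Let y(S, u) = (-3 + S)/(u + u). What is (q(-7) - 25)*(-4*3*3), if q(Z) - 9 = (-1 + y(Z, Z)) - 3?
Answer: 4860/7 ≈ 694.29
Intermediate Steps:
y(S, u) = (-3 + S)/(2*u) (y(S, u) = (-3 + S)/((2*u)) = (-3 + S)*(1/(2*u)) = (-3 + S)/(2*u))
q(Z) = 5 + (-3 + Z)/(2*Z) (q(Z) = 9 + ((-1 + (-3 + Z)/(2*Z)) - 3) = 9 + (-4 + (-3 + Z)/(2*Z)) = 5 + (-3 + Z)/(2*Z))
(q(-7) - 25)*(-4*3*3) = ((½)*(-3 + 11*(-7))/(-7) - 25)*(-4*3*3) = ((½)*(-⅐)*(-3 - 77) - 25)*(-12*3) = ((½)*(-⅐)*(-80) - 25)*(-36) = (40/7 - 25)*(-36) = -135/7*(-36) = 4860/7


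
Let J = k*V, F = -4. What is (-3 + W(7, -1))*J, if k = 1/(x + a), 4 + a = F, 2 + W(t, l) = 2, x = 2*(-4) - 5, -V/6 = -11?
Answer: 66/7 ≈ 9.4286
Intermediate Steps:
V = 66 (V = -6*(-11) = 66)
x = -13 (x = -8 - 5 = -13)
W(t, l) = 0 (W(t, l) = -2 + 2 = 0)
a = -8 (a = -4 - 4 = -8)
k = -1/21 (k = 1/(-13 - 8) = 1/(-21) = -1/21 ≈ -0.047619)
J = -22/7 (J = -1/21*66 = -22/7 ≈ -3.1429)
(-3 + W(7, -1))*J = (-3 + 0)*(-22/7) = -3*(-22/7) = 66/7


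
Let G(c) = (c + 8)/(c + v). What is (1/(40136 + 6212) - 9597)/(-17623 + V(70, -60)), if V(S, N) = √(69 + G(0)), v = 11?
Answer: 86226154612015/158337312178896 + 444801755*√8437/158337312178896 ≈ 0.54483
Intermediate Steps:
G(c) = (8 + c)/(11 + c) (G(c) = (c + 8)/(c + 11) = (8 + c)/(11 + c))
V(S, N) = √8437/11 (V(S, N) = √(69 + (8 + 0)/(11 + 0)) = √(69 + 8/11) = √(767/11) = √8437/11)
(1/(40136 + 6212) - 9597)/(-17623 + V(70, -60)) = (1/(40136 + 6212) - 9597)/(-17623 + √8437/11) = (1/46348 - 9597)/(-17623 + √8437/11) = -444801755/(46348*(-17623 + √8437/11))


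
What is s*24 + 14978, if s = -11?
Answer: 14714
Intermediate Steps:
s*24 + 14978 = -11*24 + 14978 = -264 + 14978 = 14714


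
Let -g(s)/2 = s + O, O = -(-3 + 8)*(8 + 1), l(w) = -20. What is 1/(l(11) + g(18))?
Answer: 1/34 ≈ 0.029412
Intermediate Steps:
O = -45 (O = -5*9 = -1*45 = -45)
g(s) = 90 - 2*s (g(s) = -2*(s - 45) = -2*(-45 + s) = 90 - 2*s)
1/(l(11) + g(18)) = 1/(-20 + (90 - 2*18)) = 1/(-20 + (90 - 36)) = 1/(-20 + 54) = 1/34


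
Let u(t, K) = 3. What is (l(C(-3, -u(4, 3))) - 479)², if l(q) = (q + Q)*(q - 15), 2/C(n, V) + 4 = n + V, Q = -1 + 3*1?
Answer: 160250281/625 ≈ 2.5640e+5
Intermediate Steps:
Q = 2 (Q = -1 + 3 = 2)
C(n, V) = 2/(-4 + V + n) (C(n, V) = 2/(-4 + (n + V)) = 2/(-4 + (V + n)) = 2/(-4 + V + n))
l(q) = (-15 + q)*(2 + q) (l(q) = (q + 2)*(q - 15) = (2 + q)*(-15 + q) = (-15 + q)*(2 + q))
(l(C(-3, -u(4, 3))) - 479)² = ((-30 + (2/(-4 - 1*3 - 3))² - 26/(-4 - 1*3 - 3)) - 479)² = ((-30 + (2/(-4 - 3 - 3))² - 26/(-4 - 3 - 3)) - 479)² = ((-30 + (2/(-10))² - 26/(-10)) - 479)² = ((-30 + (2*(-⅒))² - 26*(-1)/10) - 479)² = ((-30 + (-⅕)² - 13*(-⅕)) - 479)² = ((-30 + 1/25 + 13/5) - 479)² = (-684/25 - 479)² = (-12659/25)² = 160250281/625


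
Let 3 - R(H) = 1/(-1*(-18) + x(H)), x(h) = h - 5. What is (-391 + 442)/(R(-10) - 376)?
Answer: -153/1120 ≈ -0.13661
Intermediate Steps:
x(h) = -5 + h
R(H) = 3 - 1/(13 + H) (R(H) = 3 - 1/(-1*(-18) + (-5 + H)) = 3 - 1/(18 + (-5 + H)) = 3 - 1/(13 + H))
(-391 + 442)/(R(-10) - 376) = (-391 + 442)/((38 + 3*(-10))/(13 - 10) - 376) = 51/((38 - 30)/3 - 376) = 51/((⅓)*8 - 376) = 51/(8/3 - 376) = 51/(-1120/3) = 51*(-3/1120) = -153/1120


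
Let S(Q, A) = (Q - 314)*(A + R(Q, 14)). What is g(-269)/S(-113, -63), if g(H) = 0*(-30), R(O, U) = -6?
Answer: 0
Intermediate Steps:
g(H) = 0
S(Q, A) = (-314 + Q)*(-6 + A) (S(Q, A) = (Q - 314)*(A - 6) = (-314 + Q)*(-6 + A))
g(-269)/S(-113, -63) = 0/(1884 - 314*(-63) - 6*(-113) - 63*(-113)) = 0/(1884 + 19782 + 678 + 7119) = 0/29463 = 0*(1/29463) = 0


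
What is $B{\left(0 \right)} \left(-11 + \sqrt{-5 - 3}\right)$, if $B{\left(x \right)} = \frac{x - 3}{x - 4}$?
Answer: $- \frac{33}{4} + \frac{3 i \sqrt{2}}{2} \approx -8.25 + 2.1213 i$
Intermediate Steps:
$B{\left(x \right)} = \frac{-3 + x}{-4 + x}$
$B{\left(0 \right)} \left(-11 + \sqrt{-5 - 3}\right) = \frac{-3 + 0}{-4 + 0} \left(-11 + \sqrt{-5 - 3}\right) = \frac{1}{-4} \left(-3\right) \left(-11 + \sqrt{-5 + \left(-4 + 1\right)}\right) = \left(- \frac{1}{4}\right) \left(-3\right) \left(-11 + \sqrt{-5 - 3}\right) = \frac{3 \left(-11 + \sqrt{-8}\right)}{4} = \frac{3 \left(-11 + 2 i \sqrt{2}\right)}{4} = - \frac{33}{4} + \frac{3 i \sqrt{2}}{2}$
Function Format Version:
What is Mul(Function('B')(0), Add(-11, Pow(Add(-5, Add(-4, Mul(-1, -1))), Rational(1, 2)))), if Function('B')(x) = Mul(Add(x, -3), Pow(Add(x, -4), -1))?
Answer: Add(Rational(-33, 4), Mul(Rational(3, 2), I, Pow(2, Rational(1, 2)))) ≈ Add(-8.2500, Mul(2.1213, I))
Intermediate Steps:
Function('B')(x) = Mul(Pow(Add(-4, x), -1), Add(-3, x)) (Function('B')(x) = Mul(Add(-3, x), Pow(Add(-4, x), -1)) = Mul(Pow(Add(-4, x), -1), Add(-3, x)))
Mul(Function('B')(0), Add(-11, Pow(Add(-5, Add(-4, Mul(-1, -1))), Rational(1, 2)))) = Mul(Mul(Pow(Add(-4, 0), -1), Add(-3, 0)), Add(-11, Pow(Add(-5, Add(-4, Mul(-1, -1))), Rational(1, 2)))) = Mul(Mul(Pow(-4, -1), -3), Add(-11, Pow(Add(-5, Add(-4, 1)), Rational(1, 2)))) = Mul(Mul(Rational(-1, 4), -3), Add(-11, Pow(Add(-5, -3), Rational(1, 2)))) = Mul(Rational(3, 4), Add(-11, Pow(-8, Rational(1, 2)))) = Mul(Rational(3, 4), Add(-11, Mul(2, I, Pow(2, Rational(1, 2))))) = Add(Rational(-33, 4), Mul(Rational(3, 2), I, Pow(2, Rational(1, 2))))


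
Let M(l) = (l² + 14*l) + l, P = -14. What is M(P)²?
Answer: 196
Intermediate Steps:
M(l) = l² + 15*l
M(P)² = (-14*(15 - 14))² = (-14*1)² = (-14)² = 196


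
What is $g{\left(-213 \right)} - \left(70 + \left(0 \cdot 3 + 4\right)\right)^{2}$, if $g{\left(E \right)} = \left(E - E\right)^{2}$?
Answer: $-5476$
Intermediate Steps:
$g{\left(E \right)} = 0$ ($g{\left(E \right)} = 0^{2} = 0$)
$g{\left(-213 \right)} - \left(70 + \left(0 \cdot 3 + 4\right)\right)^{2} = 0 - \left(70 + \left(0 \cdot 3 + 4\right)\right)^{2} = 0 - \left(70 + \left(0 + 4\right)\right)^{2} = 0 - \left(70 + 4\right)^{2} = 0 - 74^{2} = 0 - 5476 = -5476$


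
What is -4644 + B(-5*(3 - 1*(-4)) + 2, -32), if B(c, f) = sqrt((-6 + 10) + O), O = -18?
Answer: -4644 + I*sqrt(14) ≈ -4644.0 + 3.7417*I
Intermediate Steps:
B(c, f) = I*sqrt(14) (B(c, f) = sqrt((-6 + 10) - 18) = sqrt(4 - 18) = sqrt(-14) = I*sqrt(14))
-4644 + B(-5*(3 - 1*(-4)) + 2, -32) = -4644 + I*sqrt(14)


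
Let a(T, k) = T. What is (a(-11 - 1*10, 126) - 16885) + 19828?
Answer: 2922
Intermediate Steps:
(a(-11 - 1*10, 126) - 16885) + 19828 = ((-11 - 1*10) - 16885) + 19828 = ((-11 - 10) - 16885) + 19828 = (-21 - 16885) + 19828 = -16906 + 19828 = 2922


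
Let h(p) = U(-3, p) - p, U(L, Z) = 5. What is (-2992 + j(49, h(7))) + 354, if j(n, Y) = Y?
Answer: -2640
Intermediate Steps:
h(p) = 5 - p
(-2992 + j(49, h(7))) + 354 = (-2992 + (5 - 1*7)) + 354 = (-2992 + (5 - 7)) + 354 = (-2992 - 2) + 354 = -2994 + 354 = -2640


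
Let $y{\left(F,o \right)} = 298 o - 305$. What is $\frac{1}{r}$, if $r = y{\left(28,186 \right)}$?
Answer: $\frac{1}{55123} \approx 1.8141 \cdot 10^{-5}$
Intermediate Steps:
$y{\left(F,o \right)} = -305 + 298 o$
$r = 55123$ ($r = -305 + 298 \cdot 186 = -305 + 55428 = 55123$)
$\frac{1}{r} = \frac{1}{55123}$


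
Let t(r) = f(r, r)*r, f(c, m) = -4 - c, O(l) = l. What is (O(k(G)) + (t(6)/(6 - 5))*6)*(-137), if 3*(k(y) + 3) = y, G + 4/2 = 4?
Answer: 148919/3 ≈ 49640.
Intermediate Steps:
G = 2 (G = -2 + 4 = 2)
k(y) = -3 + y/3
t(r) = r*(-4 - r) (t(r) = (-4 - r)*r = r*(-4 - r))
(O(k(G)) + (t(6)/(6 - 5))*6)*(-137) = ((-3 + (⅓)*2) + ((-1*6*(4 + 6))/(6 - 5))*6)*(-137) = ((-3 + ⅔) + ((-1*6*10)/1)*6)*(-137) = (-7/3 + (1*(-60))*6)*(-137) = (-7/3 - 60*6)*(-137) = (-7/3 - 360)*(-137) = -1087/3*(-137) = 148919/3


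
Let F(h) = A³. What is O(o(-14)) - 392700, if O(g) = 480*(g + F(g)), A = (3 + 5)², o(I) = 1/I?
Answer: 878054700/7 ≈ 1.2544e+8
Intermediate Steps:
o(I) = 1/I
A = 64 (A = 8² = 64)
F(h) = 262144 (F(h) = 64³ = 262144)
O(g) = 125829120 + 480*g (O(g) = 480*(g + 262144) = 480*(262144 + g) = 125829120 + 480*g)
O(o(-14)) - 392700 = (125829120 + 480/(-14)) - 392700 = (125829120 + 480*(-1/14)) - 392700 = (125829120 - 240/7) - 392700 = 880803600/7 - 392700 = 878054700/7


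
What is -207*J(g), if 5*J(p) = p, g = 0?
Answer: 0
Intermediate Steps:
J(p) = p/5
-207*J(g) = -207*0/5 = -207*0 = 0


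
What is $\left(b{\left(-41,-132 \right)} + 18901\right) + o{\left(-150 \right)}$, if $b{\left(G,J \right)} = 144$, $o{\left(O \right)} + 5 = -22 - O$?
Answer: $19168$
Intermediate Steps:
$o{\left(O \right)} = -27 - O$ ($o{\left(O \right)} = -5 - \left(22 + O\right) = -27 - O$)
$\left(b{\left(-41,-132 \right)} + 18901\right) + o{\left(-150 \right)} = \left(144 + 18901\right) - -123 = 19045 + \left(-27 + 150\right) = 19045 + 123 = 19168$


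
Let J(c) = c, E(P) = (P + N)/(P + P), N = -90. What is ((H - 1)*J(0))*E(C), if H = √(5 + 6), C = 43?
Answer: 0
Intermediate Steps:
E(P) = (-90 + P)/(2*P) (E(P) = (P - 90)/(P + P) = (-90 + P)/((2*P)) = (-90 + P)*(1/(2*P)) = (-90 + P)/(2*P))
H = √11 ≈ 3.3166
((H - 1)*J(0))*E(C) = ((√11 - 1)*0)*((½)*(-90 + 43)/43) = ((-1 + √11)*0)*((½)*(1/43)*(-47)) = 0*(-47/86) = 0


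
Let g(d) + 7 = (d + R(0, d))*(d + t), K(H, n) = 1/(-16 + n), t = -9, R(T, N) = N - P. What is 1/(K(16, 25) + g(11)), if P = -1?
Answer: 9/352 ≈ 0.025568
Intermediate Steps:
R(T, N) = 1 + N (R(T, N) = N - 1*(-1) = N + 1 = 1 + N)
g(d) = -7 + (1 + 2*d)*(-9 + d) (g(d) = -7 + (d + (1 + d))*(d - 9) = -7 + (1 + 2*d)*(-9 + d))
1/(K(16, 25) + g(11)) = 1/(1/(-16 + 25) + (-16 - 17*11 + 2*11²)) = 1/(1/9 + (-16 - 187 + 2*121)) = 1/(⅑ + (-16 - 187 + 242)) = 1/(⅑ + 39) = 1/(352/9) = 9/352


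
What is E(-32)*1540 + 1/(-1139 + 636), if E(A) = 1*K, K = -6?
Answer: -4647721/503 ≈ -9240.0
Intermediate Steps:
E(A) = -6 (E(A) = 1*(-6) = -6)
E(-32)*1540 + 1/(-1139 + 636) = -6*1540 + 1/(-1139 + 636) = -9240 + 1/(-503) = -9240 - 1/503 = -4647721/503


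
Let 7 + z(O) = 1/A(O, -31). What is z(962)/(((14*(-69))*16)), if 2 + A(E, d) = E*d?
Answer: 208769/460959744 ≈ 0.00045290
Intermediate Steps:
A(E, d) = -2 + E*d
z(O) = -7 + 1/(-2 - 31*O) (z(O) = -7 + 1/(-2 + O*(-31)) = -7 + 1/(-2 - 31*O))
z(962)/(((14*(-69))*16)) = ((15 + 217*962)/(-2 - 31*962))/(((14*(-69))*16)) = ((15 + 208754)/(-2 - 29822))/((-966*16)) = (208769/(-29824))/(-15456) = -1/29824*208769*(-1/15456) = -208769/29824*(-1/15456) = 208769/460959744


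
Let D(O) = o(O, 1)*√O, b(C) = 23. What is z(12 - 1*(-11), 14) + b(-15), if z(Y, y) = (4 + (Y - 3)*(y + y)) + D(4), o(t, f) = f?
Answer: 589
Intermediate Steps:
D(O) = √O (D(O) = 1*√O = √O)
z(Y, y) = 6 + 2*y*(-3 + Y) (z(Y, y) = (4 + (Y - 3)*(y + y)) + √4 = (4 + (-3 + Y)*(2*y)) + 2 = (4 + 2*y*(-3 + Y)) + 2 = 6 + 2*y*(-3 + Y))
z(12 - 1*(-11), 14) + b(-15) = (6 - 6*14 + 2*(12 - 1*(-11))*14) + 23 = (6 - 84 + 2*(12 + 11)*14) + 23 = (6 - 84 + 2*23*14) + 23 = (6 - 84 + 644) + 23 = 566 + 23 = 589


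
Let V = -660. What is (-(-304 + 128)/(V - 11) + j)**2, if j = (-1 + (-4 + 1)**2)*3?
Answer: 2096704/3721 ≈ 563.48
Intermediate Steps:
j = 24 (j = (-1 + (-3)**2)*3 = (-1 + 9)*3 = 8*3 = 24)
(-(-304 + 128)/(V - 11) + j)**2 = (-(-304 + 128)/(-660 - 11) + 24)**2 = (-(-176)/(-671) + 24)**2 = (-(-176)*(-1)/671 + 24)**2 = (-1*16/61 + 24)**2 = (-16/61 + 24)**2 = (1448/61)**2 = 2096704/3721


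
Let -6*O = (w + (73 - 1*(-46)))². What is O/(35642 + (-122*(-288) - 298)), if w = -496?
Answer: -142129/422880 ≈ -0.33610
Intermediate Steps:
O = -142129/6 (O = -(-496 + (73 - 1*(-46)))²/6 = -(-496 + (73 + 46))²/6 = -(-496 + 119)²/6 = -⅙*(-377)² = -⅙*142129 = -142129/6 ≈ -23688.)
O/(35642 + (-122*(-288) - 298)) = -142129/(6*(35642 + (-122*(-288) - 298))) = -142129/(6*(35642 + (35136 - 298))) = -142129/(6*(35642 + 34838)) = -142129/6/70480 = -142129/6*1/70480 = -142129/422880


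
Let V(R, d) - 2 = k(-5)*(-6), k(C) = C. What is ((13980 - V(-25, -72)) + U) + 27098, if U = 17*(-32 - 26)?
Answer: 40060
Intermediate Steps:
U = -986 (U = 17*(-58) = -986)
V(R, d) = 32 (V(R, d) = 2 - 5*(-6) = 2 + 30 = 32)
((13980 - V(-25, -72)) + U) + 27098 = ((13980 - 1*32) - 986) + 27098 = ((13980 - 32) - 986) + 27098 = (13948 - 986) + 27098 = 12962 + 27098 = 40060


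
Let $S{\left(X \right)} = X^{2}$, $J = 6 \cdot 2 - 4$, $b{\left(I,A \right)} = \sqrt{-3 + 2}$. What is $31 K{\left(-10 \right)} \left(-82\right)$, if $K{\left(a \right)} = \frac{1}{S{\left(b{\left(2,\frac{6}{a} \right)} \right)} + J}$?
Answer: $- \frac{2542}{7} \approx -363.14$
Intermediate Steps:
$b{\left(I,A \right)} = i$ ($b{\left(I,A \right)} = \sqrt{-1} = i$)
$J = 8$ ($J = 12 - 4 = 8$)
$K{\left(a \right)} = \frac{1}{7}$ ($K{\left(a \right)} = \frac{1}{i^{2} + 8} = \frac{1}{-1 + 8} = \frac{1}{7}$)
$31 K{\left(-10 \right)} \left(-82\right) = 31 \cdot \frac{1}{7} \left(-82\right) = \frac{31}{7} \left(-82\right) = - \frac{2542}{7}$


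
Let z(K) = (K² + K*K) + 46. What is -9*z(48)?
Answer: -41886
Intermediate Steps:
z(K) = 46 + 2*K² (z(K) = (K² + K²) + 46 = 2*K² + 46 = 46 + 2*K²)
-9*z(48) = -9*(46 + 2*48²) = -9*(46 + 2*2304) = -9*(46 + 4608) = -9*4654 = -41886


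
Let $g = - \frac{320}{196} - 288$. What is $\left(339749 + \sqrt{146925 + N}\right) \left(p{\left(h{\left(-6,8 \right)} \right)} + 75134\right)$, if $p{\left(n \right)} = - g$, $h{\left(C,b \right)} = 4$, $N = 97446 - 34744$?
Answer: $\frac{1255630084742}{49} + \frac{3695758 \sqrt{209627}}{49} \approx 2.566 \cdot 10^{10}$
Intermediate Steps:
$N = 62702$ ($N = 97446 - 34744 = 62702$)
$g = - \frac{14192}{49}$ ($g = \left(-320\right) \frac{1}{196} - 288 = - \frac{80}{49} - 288 = - \frac{14192}{49} \approx -289.63$)
$p{\left(n \right)} = \frac{14192}{49}$ ($p{\left(n \right)} = \left(-1\right) \left(- \frac{14192}{49}\right) = \frac{14192}{49}$)
$\left(339749 + \sqrt{146925 + N}\right) \left(p{\left(h{\left(-6,8 \right)} \right)} + 75134\right) = \left(339749 + \sqrt{146925 + 62702}\right) \left(\frac{14192}{49} + 75134\right) = \left(339749 + \sqrt{209627}\right) \frac{3695758}{49} = \frac{1255630084742}{49} + \frac{3695758 \sqrt{209627}}{49}$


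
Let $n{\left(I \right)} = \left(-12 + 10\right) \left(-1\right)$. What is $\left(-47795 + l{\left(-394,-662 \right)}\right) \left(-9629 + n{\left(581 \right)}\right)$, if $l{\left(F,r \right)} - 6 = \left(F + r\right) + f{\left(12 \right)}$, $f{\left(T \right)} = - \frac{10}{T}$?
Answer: $\frac{940477675}{2} \approx 4.7024 \cdot 10^{8}$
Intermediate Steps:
$l{\left(F,r \right)} = \frac{31}{6} + F + r$ ($l{\left(F,r \right)} = 6 - \left(\frac{5}{6} - F - r\right) = 6 + \left(- \frac{5}{6} + F + r\right) = \frac{31}{6} + F + r$)
$n{\left(I \right)} = 2$ ($n{\left(I \right)} = \left(-2\right) \left(-1\right) = 2$)
$\left(-47795 + l{\left(-394,-662 \right)}\right) \left(-9629 + n{\left(581 \right)}\right) = \left(-47795 - \frac{6305}{6}\right) \left(-9629 + 2\right) = \left(-47795 - \frac{6305}{6}\right) \left(-9627\right) = \left(- \frac{293075}{6}\right) \left(-9627\right) = \frac{940477675}{2}$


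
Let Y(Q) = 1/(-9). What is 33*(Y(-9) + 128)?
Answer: 12661/3 ≈ 4220.3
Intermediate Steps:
Y(Q) = -⅑
33*(Y(-9) + 128) = 33*(-⅑ + 128) = 33*(1151/9) = 12661/3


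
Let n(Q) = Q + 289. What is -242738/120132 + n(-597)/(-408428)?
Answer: -12387999401/6133159062 ≈ -2.0198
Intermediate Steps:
n(Q) = 289 + Q
-242738/120132 + n(-597)/(-408428) = -242738/120132 + (289 - 597)/(-408428) = -242738*1/120132 - 308*(-1/408428) = -121369/60066 + 77/102107 = -12387999401/6133159062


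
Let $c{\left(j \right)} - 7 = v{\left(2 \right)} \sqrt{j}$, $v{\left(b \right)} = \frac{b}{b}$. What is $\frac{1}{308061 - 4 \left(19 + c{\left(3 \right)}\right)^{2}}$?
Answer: $\frac{305345}{93235439233} + \frac{208 \sqrt{3}}{93235439233} \approx 3.2789 \cdot 10^{-6}$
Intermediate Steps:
$v{\left(b \right)} = 1$
$c{\left(j \right)} = 7 + \sqrt{j}$ ($c{\left(j \right)} = 7 + 1 \sqrt{j} = 7 + \sqrt{j}$)
$\frac{1}{308061 - 4 \left(19 + c{\left(3 \right)}\right)^{2}} = \frac{1}{308061 - 4 \left(19 + \left(7 + \sqrt{3}\right)\right)^{2}} = \frac{1}{308061 - 4 \left(26 + \sqrt{3}\right)^{2}}$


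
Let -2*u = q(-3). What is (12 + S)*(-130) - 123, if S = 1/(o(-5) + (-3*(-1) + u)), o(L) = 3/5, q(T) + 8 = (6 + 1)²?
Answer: -21779/13 ≈ -1675.3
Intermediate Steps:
q(T) = 41 (q(T) = -8 + (6 + 1)² = -8 + 7² = -8 + 49 = 41)
u = -41/2 (u = -½*41 = -41/2 ≈ -20.500)
o(L) = ⅗ (o(L) = 3*(⅕) = ⅗)
S = -10/169 (S = 1/(⅗ + (-3*(-1) - 41/2)) = 1/(⅗ + (3 - 41/2)) = 1/(⅗ - 35/2) = 1/(-169/10) = -10/169 ≈ -0.059172)
(12 + S)*(-130) - 123 = (12 - 10/169)*(-130) - 123 = (2018/169)*(-130) - 123 = -20180/13 - 123 = -21779/13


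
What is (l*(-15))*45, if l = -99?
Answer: 66825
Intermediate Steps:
(l*(-15))*45 = -99*(-15)*45 = 1485*45 = 66825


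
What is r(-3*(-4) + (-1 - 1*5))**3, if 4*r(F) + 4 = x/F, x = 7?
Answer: -4913/13824 ≈ -0.35540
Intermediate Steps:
r(F) = -1 + 7/(4*F) (r(F) = -1 + (7/F)/4 = -1 + 7/(4*F))
r(-3*(-4) + (-1 - 1*5))**3 = ((7/4 - (-3*(-4) + (-1 - 1*5)))/(-3*(-4) + (-1 - 1*5)))**3 = ((7/4 - (12 + (-1 - 5)))/(12 + (-1 - 5)))**3 = ((7/4 - (12 - 6))/(12 - 6))**3 = ((7/4 - 1*6)/6)**3 = ((7/4 - 6)/6)**3 = ((1/6)*(-17/4))**3 = (-17/24)**3 = -4913/13824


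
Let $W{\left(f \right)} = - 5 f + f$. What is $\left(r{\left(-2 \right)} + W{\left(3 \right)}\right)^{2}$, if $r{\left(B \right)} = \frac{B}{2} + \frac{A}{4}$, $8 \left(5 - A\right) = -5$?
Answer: $\frac{137641}{1024} \approx 134.42$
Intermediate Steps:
$A = \frac{45}{8}$ ($A = 5 - - \frac{5}{8} = 5 + \frac{5}{8} = \frac{45}{8} \approx 5.625$)
$W{\left(f \right)} = - 4 f$
$r{\left(B \right)} = \frac{45}{32} + \frac{B}{2}$ ($r{\left(B \right)} = \frac{B}{2} + \frac{45}{8 \cdot 4} = B \frac{1}{2} + \frac{45}{8} \cdot \frac{1}{4} = \frac{B}{2} + \frac{45}{32} = \frac{45}{32} + \frac{B}{2}$)
$\left(r{\left(-2 \right)} + W{\left(3 \right)}\right)^{2} = \left(\left(\frac{45}{32} + \frac{1}{2} \left(-2\right)\right) - 12\right)^{2} = \left(\left(\frac{45}{32} - 1\right) - 12\right)^{2} = \left(\frac{13}{32} - 12\right)^{2} = \left(- \frac{371}{32}\right)^{2} = \frac{137641}{1024}$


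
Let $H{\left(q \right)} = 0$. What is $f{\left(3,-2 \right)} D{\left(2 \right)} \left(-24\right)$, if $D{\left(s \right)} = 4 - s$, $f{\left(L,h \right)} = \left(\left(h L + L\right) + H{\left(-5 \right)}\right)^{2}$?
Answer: $-432$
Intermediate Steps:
$f{\left(L,h \right)} = \left(L + L h\right)^{2}$ ($f{\left(L,h \right)} = \left(\left(h L + L\right) + 0\right)^{2} = \left(\left(L h + L\right) + 0\right)^{2} = \left(\left(L + L h\right) + 0\right)^{2} = \left(L + L h\right)^{2}$)
$f{\left(3,-2 \right)} D{\left(2 \right)} \left(-24\right) = 3^{2} \left(1 - 2\right)^{2} \left(4 - 2\right) \left(-24\right) = 9 \left(-1\right)^{2} \left(4 - 2\right) \left(-24\right) = 9 \cdot 1 \cdot 2 \left(-24\right) = 9 \cdot 2 \left(-24\right) = 18 \left(-24\right) = -432$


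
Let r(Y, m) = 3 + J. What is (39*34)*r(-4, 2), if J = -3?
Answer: 0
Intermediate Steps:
r(Y, m) = 0 (r(Y, m) = 3 - 3 = 0)
(39*34)*r(-4, 2) = (39*34)*0 = 1326*0 = 0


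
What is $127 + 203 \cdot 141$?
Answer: $28750$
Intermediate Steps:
$127 + 203 \cdot 141 = 127 + 28623 = 28750$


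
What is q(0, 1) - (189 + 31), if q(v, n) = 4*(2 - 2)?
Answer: -220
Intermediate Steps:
q(v, n) = 0 (q(v, n) = 4*0 = 0)
q(0, 1) - (189 + 31) = 0 - (189 + 31) = 0 - 1*220 = 0 - 220 = -220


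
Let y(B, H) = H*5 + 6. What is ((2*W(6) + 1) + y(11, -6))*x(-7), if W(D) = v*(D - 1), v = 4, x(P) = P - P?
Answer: 0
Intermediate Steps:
x(P) = 0
y(B, H) = 6 + 5*H (y(B, H) = 5*H + 6 = 6 + 5*H)
W(D) = -4 + 4*D (W(D) = 4*(D - 1) = 4*(-1 + D) = -4 + 4*D)
((2*W(6) + 1) + y(11, -6))*x(-7) = ((2*(-4 + 4*6) + 1) + (6 + 5*(-6)))*0 = ((2*(-4 + 24) + 1) + (6 - 30))*0 = ((2*20 + 1) - 24)*0 = ((40 + 1) - 24)*0 = (41 - 24)*0 = 17*0 = 0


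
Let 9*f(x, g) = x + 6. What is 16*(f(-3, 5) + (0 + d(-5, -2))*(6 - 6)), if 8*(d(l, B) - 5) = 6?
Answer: 16/3 ≈ 5.3333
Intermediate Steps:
d(l, B) = 23/4 (d(l, B) = 5 + (1/8)*6 = 5 + 3/4 = 23/4)
f(x, g) = 2/3 + x/9 (f(x, g) = (x + 6)/9 = (6 + x)/9 = 2/3 + x/9)
16*(f(-3, 5) + (0 + d(-5, -2))*(6 - 6)) = 16*((2/3 + (1/9)*(-3)) + (0 + 23/4)*(6 - 6)) = 16*((2/3 - 1/3) + (23/4)*0) = 16*(1/3 + 0) = 16*(1/3) = 16/3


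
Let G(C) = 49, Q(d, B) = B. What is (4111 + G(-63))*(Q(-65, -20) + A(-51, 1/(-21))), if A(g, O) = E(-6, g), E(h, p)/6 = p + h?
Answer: -1505920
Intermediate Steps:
E(h, p) = 6*h + 6*p (E(h, p) = 6*(p + h) = 6*(h + p) = 6*h + 6*p)
A(g, O) = -36 + 6*g (A(g, O) = 6*(-6) + 6*g = -36 + 6*g)
(4111 + G(-63))*(Q(-65, -20) + A(-51, 1/(-21))) = (4111 + 49)*(-20 + (-36 + 6*(-51))) = 4160*(-20 + (-36 - 306)) = 4160*(-20 - 342) = 4160*(-362) = -1505920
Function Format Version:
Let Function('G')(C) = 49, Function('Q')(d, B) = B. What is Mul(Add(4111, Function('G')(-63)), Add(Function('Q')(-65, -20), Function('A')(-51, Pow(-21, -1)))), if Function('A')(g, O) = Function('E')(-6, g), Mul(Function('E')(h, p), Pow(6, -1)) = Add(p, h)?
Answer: -1505920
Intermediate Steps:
Function('E')(h, p) = Add(Mul(6, h), Mul(6, p)) (Function('E')(h, p) = Mul(6, Add(p, h)) = Mul(6, Add(h, p)) = Add(Mul(6, h), Mul(6, p)))
Function('A')(g, O) = Add(-36, Mul(6, g)) (Function('A')(g, O) = Add(Mul(6, -6), Mul(6, g)) = Add(-36, Mul(6, g)))
Mul(Add(4111, Function('G')(-63)), Add(Function('Q')(-65, -20), Function('A')(-51, Pow(-21, -1)))) = Mul(Add(4111, 49), Add(-20, Add(-36, Mul(6, -51)))) = Mul(4160, Add(-20, Add(-36, -306))) = Mul(4160, Add(-20, -342)) = Mul(4160, -362) = -1505920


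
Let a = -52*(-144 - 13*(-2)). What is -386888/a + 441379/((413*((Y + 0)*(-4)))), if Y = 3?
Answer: -9800251/64428 ≈ -152.11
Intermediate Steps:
a = 6136 (a = -52*(-144 + 26) = -52*(-118) = 6136)
-386888/a + 441379/((413*((Y + 0)*(-4)))) = -386888/6136 + 441379/((413*((3 + 0)*(-4)))) = -386888*1/6136 + 441379/((413*(3*(-4)))) = -48361/767 + 441379/((413*(-12))) = -48361/767 + 441379/(-4956) = -48361/767 + 441379*(-1/4956) = -48361/767 - 7481/84 = -9800251/64428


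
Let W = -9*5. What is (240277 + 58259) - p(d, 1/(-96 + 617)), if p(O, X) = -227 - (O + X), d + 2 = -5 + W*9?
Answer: 155440872/521 ≈ 2.9835e+5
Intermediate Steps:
W = -45
d = -412 (d = -2 + (-5 - 45*9) = -2 + (-5 - 405) = -2 - 410 = -412)
p(O, X) = -227 - O - X (p(O, X) = -227 + (-O - X) = -227 - O - X)
(240277 + 58259) - p(d, 1/(-96 + 617)) = (240277 + 58259) - (-227 - 1*(-412) - 1/(-96 + 617)) = 298536 - (-227 + 412 - 1/521) = 298536 - 1*96384/521 = 298536 - 96384/521 = 155440872/521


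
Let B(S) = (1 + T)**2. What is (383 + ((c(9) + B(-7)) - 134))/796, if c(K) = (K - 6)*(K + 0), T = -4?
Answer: 285/796 ≈ 0.35804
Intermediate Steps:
c(K) = K*(-6 + K) (c(K) = (-6 + K)*K = K*(-6 + K))
B(S) = 9 (B(S) = (1 - 4)**2 = (-3)**2 = 9)
(383 + ((c(9) + B(-7)) - 134))/796 = (383 + ((9*(-6 + 9) + 9) - 134))/796 = (383 + ((9*3 + 9) - 134))*(1/796) = (383 + ((27 + 9) - 134))*(1/796) = (383 + (36 - 134))*(1/796) = (383 - 98)*(1/796) = 285*(1/796) = 285/796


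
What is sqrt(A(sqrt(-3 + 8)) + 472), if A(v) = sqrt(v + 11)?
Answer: sqrt(472 + sqrt(11 + sqrt(5))) ≈ 21.809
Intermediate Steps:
A(v) = sqrt(11 + v)
sqrt(A(sqrt(-3 + 8)) + 472) = sqrt(sqrt(11 + sqrt(-3 + 8)) + 472) = sqrt(sqrt(11 + sqrt(5)) + 472) = sqrt(472 + sqrt(11 + sqrt(5)))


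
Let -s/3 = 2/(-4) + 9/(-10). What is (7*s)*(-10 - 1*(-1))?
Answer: -1323/5 ≈ -264.60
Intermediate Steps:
s = 21/5 (s = -3*(2/(-4) + 9/(-10)) = -3*(2*(-1/4) + 9*(-1/10)) = -3*(-1/2 - 9/10) = -3*(-7/5) = 21/5 ≈ 4.2000)
(7*s)*(-10 - 1*(-1)) = (7*(21/5))*(-10 - 1*(-1)) = 147*(-10 + 1)/5 = (147/5)*(-9) = -1323/5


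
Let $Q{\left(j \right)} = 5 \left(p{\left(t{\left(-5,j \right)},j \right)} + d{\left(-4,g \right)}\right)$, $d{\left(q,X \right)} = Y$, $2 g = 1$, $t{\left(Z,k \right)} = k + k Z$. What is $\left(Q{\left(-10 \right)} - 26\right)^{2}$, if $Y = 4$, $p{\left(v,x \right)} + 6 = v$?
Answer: $26896$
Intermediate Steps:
$t{\left(Z,k \right)} = k + Z k$
$p{\left(v,x \right)} = -6 + v$
$g = \frac{1}{2}$ ($g = \frac{1}{2} \cdot 1 = \frac{1}{2} \approx 0.5$)
$d{\left(q,X \right)} = 4$
$Q{\left(j \right)} = -10 - 20 j$ ($Q{\left(j \right)} = 5 \left(\left(-6 + j \left(1 - 5\right)\right) + 4\right) = 5 \left(\left(-6 + j \left(-4\right)\right) + 4\right) = 5 \left(\left(-6 - 4 j\right) + 4\right) = 5 \left(-2 - 4 j\right) = -10 - 20 j$)
$\left(Q{\left(-10 \right)} - 26\right)^{2} = \left(\left(-10 - -200\right) - 26\right)^{2} = \left(\left(-10 + 200\right) - 26\right)^{2} = \left(190 - 26\right)^{2} = 164^{2} = 26896$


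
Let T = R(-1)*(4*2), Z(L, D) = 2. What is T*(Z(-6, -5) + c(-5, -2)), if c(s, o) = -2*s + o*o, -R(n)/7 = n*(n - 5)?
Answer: -5376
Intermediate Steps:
R(n) = -7*n*(-5 + n) (R(n) = -7*n*(n - 5) = -7*n*(-5 + n))
c(s, o) = o**2 - 2*s (c(s, o) = -2*s + o**2 = o**2 - 2*s)
T = -336 (T = (7*(-1)*(5 - 1*(-1)))*(4*2) = (7*(-1)*(5 + 1))*8 = (7*(-1)*6)*8 = -42*8 = -336)
T*(Z(-6, -5) + c(-5, -2)) = -336*(2 + ((-2)**2 - 2*(-5))) = -336*(2 + (4 + 10)) = -336*(2 + 14) = -336*16 = -5376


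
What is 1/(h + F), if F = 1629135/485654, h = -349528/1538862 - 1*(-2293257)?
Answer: 28744403298/65918393968741319 ≈ 4.3606e-7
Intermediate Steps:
h = 1764502852003/769431 (h = -349528*1/1538862 + 2293257 = -174764/769431 + 2293257 = 1764502852003/769431 ≈ 2.2933e+6)
F = 1629135/485654 (F = 1629135*(1/485654) = 1629135/485654 ≈ 3.3545)
1/(h + F) = 1/(1764502852003/769431 + 1629135/485654) = 1/(65918393968741319/28744403298) = 28744403298/65918393968741319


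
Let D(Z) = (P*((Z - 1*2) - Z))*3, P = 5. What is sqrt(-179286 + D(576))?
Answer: 6*I*sqrt(4981) ≈ 423.46*I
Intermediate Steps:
D(Z) = -30 (D(Z) = (5*((Z - 1*2) - Z))*3 = (5*((Z - 2) - Z))*3 = (5*((-2 + Z) - Z))*3 = (5*(-2))*3 = -10*3 = -30)
sqrt(-179286 + D(576)) = sqrt(-179286 - 30) = sqrt(-179316) = 6*I*sqrt(4981)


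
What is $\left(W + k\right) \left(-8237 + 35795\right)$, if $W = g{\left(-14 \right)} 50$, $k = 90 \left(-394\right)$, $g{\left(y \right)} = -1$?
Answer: $-978584580$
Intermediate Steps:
$k = -35460$
$W = -50$ ($W = \left(-1\right) 50 = -50$)
$\left(W + k\right) \left(-8237 + 35795\right) = \left(-50 - 35460\right) \left(-8237 + 35795\right) = \left(-35510\right) 27558 = -978584580$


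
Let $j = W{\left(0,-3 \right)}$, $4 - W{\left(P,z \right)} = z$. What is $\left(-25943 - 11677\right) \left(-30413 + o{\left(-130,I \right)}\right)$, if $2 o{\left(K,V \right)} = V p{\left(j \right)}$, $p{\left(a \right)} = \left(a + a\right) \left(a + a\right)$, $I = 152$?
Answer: $583749540$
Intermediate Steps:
$W{\left(P,z \right)} = 4 - z$
$j = 7$ ($j = 4 - -3 = 4 + 3 = 7$)
$p{\left(a \right)} = 4 a^{2}$ ($p{\left(a \right)} = 2 a 2 a = 4 a^{2}$)
$o{\left(K,V \right)} = 98 V$ ($o{\left(K,V \right)} = \frac{V 4 \cdot 7^{2}}{2} = \frac{V 4 \cdot 49}{2} = \frac{V 196}{2} = \frac{196 V}{2} = 98 V$)
$\left(-25943 - 11677\right) \left(-30413 + o{\left(-130,I \right)}\right) = \left(-25943 - 11677\right) \left(-30413 + 98 \cdot 152\right) = - 37620 \left(-30413 + 14896\right) = \left(-37620\right) \left(-15517\right) = 583749540$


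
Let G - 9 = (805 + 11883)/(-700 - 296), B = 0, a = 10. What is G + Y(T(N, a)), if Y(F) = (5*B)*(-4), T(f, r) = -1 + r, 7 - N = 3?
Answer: -931/249 ≈ -3.7390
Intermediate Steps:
N = 4 (N = 7 - 1*3 = 7 - 3 = 4)
Y(F) = 0 (Y(F) = (5*0)*(-4) = 0*(-4) = 0)
G = -931/249 (G = 9 + (805 + 11883)/(-700 - 296) = 9 + 12688/(-996) = 9 + 12688*(-1/996) = 9 - 3172/249 = -931/249 ≈ -3.7390)
G + Y(T(N, a)) = -931/249 + 0 = -931/249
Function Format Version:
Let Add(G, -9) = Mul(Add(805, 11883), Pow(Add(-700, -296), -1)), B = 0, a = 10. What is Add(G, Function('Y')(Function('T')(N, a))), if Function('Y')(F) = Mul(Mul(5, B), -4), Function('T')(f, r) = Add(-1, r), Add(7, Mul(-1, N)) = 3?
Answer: Rational(-931, 249) ≈ -3.7390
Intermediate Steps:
N = 4 (N = Add(7, Mul(-1, 3)) = Add(7, -3) = 4)
Function('Y')(F) = 0 (Function('Y')(F) = Mul(Mul(5, 0), -4) = Mul(0, -4) = 0)
G = Rational(-931, 249) (G = Add(9, Mul(Add(805, 11883), Pow(Add(-700, -296), -1))) = Add(9, Mul(12688, Pow(-996, -1))) = Add(9, Mul(12688, Rational(-1, 996))) = Add(9, Rational(-3172, 249)) = Rational(-931, 249) ≈ -3.7390)
Add(G, Function('Y')(Function('T')(N, a))) = Add(Rational(-931, 249), 0) = Rational(-931, 249)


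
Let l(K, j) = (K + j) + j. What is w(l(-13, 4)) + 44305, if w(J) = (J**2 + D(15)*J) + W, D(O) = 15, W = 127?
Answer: 44382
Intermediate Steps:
l(K, j) = K + 2*j
w(J) = 127 + J**2 + 15*J (w(J) = (J**2 + 15*J) + 127 = 127 + J**2 + 15*J)
w(l(-13, 4)) + 44305 = (127 + (-13 + 2*4)**2 + 15*(-13 + 2*4)) + 44305 = (127 + (-13 + 8)**2 + 15*(-13 + 8)) + 44305 = (127 + (-5)**2 + 15*(-5)) + 44305 = (127 + 25 - 75) + 44305 = 77 + 44305 = 44382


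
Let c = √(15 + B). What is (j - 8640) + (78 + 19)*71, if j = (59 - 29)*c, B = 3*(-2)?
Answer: -1663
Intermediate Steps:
B = -6
c = 3 (c = √(15 - 6) = √9 = 3)
j = 90 (j = (59 - 29)*3 = 30*3 = 90)
(j - 8640) + (78 + 19)*71 = (90 - 8640) + (78 + 19)*71 = -8550 + 97*71 = -8550 + 6887 = -1663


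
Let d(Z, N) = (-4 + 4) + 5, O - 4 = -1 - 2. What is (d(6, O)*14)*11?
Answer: 770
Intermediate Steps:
O = 1 (O = 4 + (-1 - 2) = 4 - 3 = 1)
d(Z, N) = 5 (d(Z, N) = 0 + 5 = 5)
(d(6, O)*14)*11 = (5*14)*11 = 70*11 = 770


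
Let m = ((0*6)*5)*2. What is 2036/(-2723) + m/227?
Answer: -2036/2723 ≈ -0.74770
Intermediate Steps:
m = 0 (m = (0*5)*2 = 0*2 = 0)
2036/(-2723) + m/227 = 2036/(-2723) + 0/227 = 2036*(-1/2723) + 0*(1/227) = -2036/2723 + 0 = -2036/2723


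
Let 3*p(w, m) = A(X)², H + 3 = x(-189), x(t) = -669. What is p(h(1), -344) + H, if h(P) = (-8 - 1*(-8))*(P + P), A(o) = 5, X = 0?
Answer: -1991/3 ≈ -663.67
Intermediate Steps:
h(P) = 0 (h(P) = (-8 + 8)*(2*P) = 0*(2*P) = 0)
H = -672 (H = -3 - 669 = -672)
p(w, m) = 25/3 (p(w, m) = (⅓)*5² = (⅓)*25 = 25/3)
p(h(1), -344) + H = 25/3 - 672 = -1991/3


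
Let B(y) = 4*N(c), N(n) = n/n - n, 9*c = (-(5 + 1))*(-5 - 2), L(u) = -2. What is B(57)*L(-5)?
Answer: 88/3 ≈ 29.333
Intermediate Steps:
c = 14/3 (c = ((-(5 + 1))*(-5 - 2))/9 = (-1*6*(-7))/9 = (-6*(-7))/9 = (⅑)*42 = 14/3 ≈ 4.6667)
N(n) = 1 - n
B(y) = -44/3 (B(y) = 4*(1 - 1*14/3) = 4*(1 - 14/3) = 4*(-11/3) = -44/3)
B(57)*L(-5) = -44/3*(-2) = 88/3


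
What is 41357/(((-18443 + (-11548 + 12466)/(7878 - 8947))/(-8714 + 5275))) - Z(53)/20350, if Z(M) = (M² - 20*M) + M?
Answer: 309398593704448/40123046975 ≈ 7711.2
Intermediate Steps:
Z(M) = M² - 19*M
41357/(((-18443 + (-11548 + 12466)/(7878 - 8947))/(-8714 + 5275))) - Z(53)/20350 = 41357/(((-18443 + (-11548 + 12466)/(7878 - 8947))/(-8714 + 5275))) - 53*(-19 + 53)/20350 = 41357/(((-18443 + 918/(-1069))/(-3439))) - 53*34*(1/20350) = 41357/(((-18443 + 918*(-1/1069))*(-1/3439))) - 1*1802*(1/20350) = 41357/(((-18443 - 918/1069)*(-1/3439))) - 1802*1/20350 = 41357/((-19716485/1069*(-1/3439))) - 901/10175 = 41357/(19716485/3676291) - 901/10175 = 41357*(3676291/19716485) - 901/10175 = 152040366887/19716485 - 901/10175 = 309398593704448/40123046975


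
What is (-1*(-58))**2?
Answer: 3364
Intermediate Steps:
(-1*(-58))**2 = 58**2 = 3364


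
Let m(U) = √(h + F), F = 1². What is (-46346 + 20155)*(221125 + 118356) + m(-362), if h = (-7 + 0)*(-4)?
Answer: -8891346871 + √29 ≈ -8.8914e+9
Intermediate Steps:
h = 28 (h = -7*(-4) = 28)
F = 1
m(U) = √29 (m(U) = √(28 + 1) = √29)
(-46346 + 20155)*(221125 + 118356) + m(-362) = (-46346 + 20155)*(221125 + 118356) + √29 = -26191*339481 + √29 = -8891346871 + √29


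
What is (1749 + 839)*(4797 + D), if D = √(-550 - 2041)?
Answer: 12414636 + 2588*I*√2591 ≈ 1.2415e+7 + 1.3173e+5*I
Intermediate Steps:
D = I*√2591 (D = √(-2591) = I*√2591 ≈ 50.902*I)
(1749 + 839)*(4797 + D) = (1749 + 839)*(4797 + I*√2591) = 2588*(4797 + I*√2591) = 12414636 + 2588*I*√2591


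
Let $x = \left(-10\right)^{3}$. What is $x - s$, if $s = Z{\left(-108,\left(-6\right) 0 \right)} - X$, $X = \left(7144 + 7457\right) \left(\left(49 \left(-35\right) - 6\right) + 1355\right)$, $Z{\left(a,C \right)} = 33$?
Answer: $-5344999$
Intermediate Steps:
$X = -5343966$ ($X = 14601 \left(\left(-1715 - 6\right) + 1355\right) = 14601 \left(-1721 + 1355\right) = 14601 \left(-366\right) = -5343966$)
$s = 5343999$ ($s = 33 - -5343966 = 33 + 5343966 = 5343999$)
$x = -1000$
$x - s = -1000 - 5343999 = -5344999$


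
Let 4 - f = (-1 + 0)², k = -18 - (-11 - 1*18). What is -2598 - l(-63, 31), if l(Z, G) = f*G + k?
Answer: -2702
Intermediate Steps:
k = 11 (k = -18 - (-11 - 18) = -18 - 1*(-29) = -18 + 29 = 11)
f = 3 (f = 4 - (-1 + 0)² = 4 - 1*(-1)² = 4 - 1*1 = 4 - 1 = 3)
l(Z, G) = 11 + 3*G (l(Z, G) = 3*G + 11 = 11 + 3*G)
-2598 - l(-63, 31) = -2598 - (11 + 3*31) = -2598 - (11 + 93) = -2598 - 1*104 = -2598 - 104 = -2702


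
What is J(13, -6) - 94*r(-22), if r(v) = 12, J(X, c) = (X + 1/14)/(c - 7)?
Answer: -205479/182 ≈ -1129.0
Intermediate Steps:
J(X, c) = (1/14 + X)/(-7 + c) (J(X, c) = (X + 1/14)/(-7 + c) = (1/14 + X)/(-7 + c))
J(13, -6) - 94*r(-22) = (1/14 + 13)/(-7 - 6) - 94*12 = (183/14)/(-13) - 1128 = -1/13*183/14 - 1128 = -183/182 - 1128 = -205479/182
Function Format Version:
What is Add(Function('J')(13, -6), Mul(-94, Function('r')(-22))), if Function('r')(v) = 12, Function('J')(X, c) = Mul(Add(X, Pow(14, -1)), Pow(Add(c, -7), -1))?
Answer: Rational(-205479, 182) ≈ -1129.0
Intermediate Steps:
Function('J')(X, c) = Mul(Pow(Add(-7, c), -1), Add(Rational(1, 14), X)) (Function('J')(X, c) = Mul(Add(X, Rational(1, 14)), Pow(Add(-7, c), -1)) = Mul(Add(Rational(1, 14), X), Pow(Add(-7, c), -1)) = Mul(Pow(Add(-7, c), -1), Add(Rational(1, 14), X)))
Add(Function('J')(13, -6), Mul(-94, Function('r')(-22))) = Add(Mul(Pow(Add(-7, -6), -1), Add(Rational(1, 14), 13)), Mul(-94, 12)) = Add(Mul(Pow(-13, -1), Rational(183, 14)), -1128) = Add(Mul(Rational(-1, 13), Rational(183, 14)), -1128) = Add(Rational(-183, 182), -1128) = Rational(-205479, 182)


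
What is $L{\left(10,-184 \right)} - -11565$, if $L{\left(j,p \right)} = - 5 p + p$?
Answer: $12301$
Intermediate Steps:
$L{\left(j,p \right)} = - 4 p$
$L{\left(10,-184 \right)} - -11565 = \left(-4\right) \left(-184\right) - -11565 = 736 + 11565 = 12301$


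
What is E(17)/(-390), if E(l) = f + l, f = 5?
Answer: -11/195 ≈ -0.056410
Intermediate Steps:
E(l) = 5 + l
E(17)/(-390) = (5 + 17)/(-390) = 22*(-1/390) = -11/195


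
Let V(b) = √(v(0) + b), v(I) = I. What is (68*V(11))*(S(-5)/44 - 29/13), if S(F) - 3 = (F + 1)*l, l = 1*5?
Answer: -25449*√11/143 ≈ -590.24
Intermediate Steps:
V(b) = √b (V(b) = √(0 + b) = √b)
l = 5
S(F) = 8 + 5*F (S(F) = 3 + (F + 1)*5 = 3 + (1 + F)*5 = 3 + (5 + 5*F) = 8 + 5*F)
(68*V(11))*(S(-5)/44 - 29/13) = (68*√11)*((8 + 5*(-5))/44 - 29/13) = (68*√11)*((8 - 25)*(1/44) - 29*1/13) = (68*√11)*(-17*1/44 - 29/13) = (68*√11)*(-17/44 - 29/13) = (68*√11)*(-1497/572) = -25449*√11/143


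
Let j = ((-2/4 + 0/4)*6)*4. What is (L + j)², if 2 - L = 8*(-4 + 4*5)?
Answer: 19044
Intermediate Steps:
j = -12 (j = ((-2*¼ + 0*(¼))*6)*4 = ((-½ + 0)*6)*4 = -½*6*4 = -3*4 = -12)
L = -126 (L = 2 - 8*(-4 + 4*5) = 2 - 8*(-4 + 20) = 2 - 8*16 = 2 - 1*128 = 2 - 128 = -126)
(L + j)² = (-126 - 12)² = (-138)² = 19044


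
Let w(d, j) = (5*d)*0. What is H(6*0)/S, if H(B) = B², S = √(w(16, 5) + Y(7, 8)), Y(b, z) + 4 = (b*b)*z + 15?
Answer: 0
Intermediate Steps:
w(d, j) = 0
Y(b, z) = 11 + z*b² (Y(b, z) = -4 + ((b*b)*z + 15) = -4 + (b²*z + 15) = -4 + (z*b² + 15) = -4 + (15 + z*b²) = 11 + z*b²)
S = √403 (S = √(0 + (11 + 8*7²)) = √(0 + (11 + 8*49)) = √(0 + (11 + 392)) = √(0 + 403) = √403 ≈ 20.075)
H(6*0)/S = (6*0)²/(√403) = 0²*(√403/403) = 0*(√403/403) = 0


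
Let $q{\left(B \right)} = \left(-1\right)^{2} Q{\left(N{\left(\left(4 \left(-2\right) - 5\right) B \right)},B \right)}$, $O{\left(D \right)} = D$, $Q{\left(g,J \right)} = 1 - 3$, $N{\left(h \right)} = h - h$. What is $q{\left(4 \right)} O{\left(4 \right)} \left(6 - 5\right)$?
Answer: $-8$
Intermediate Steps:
$N{\left(h \right)} = 0$
$Q{\left(g,J \right)} = -2$
$q{\left(B \right)} = -2$ ($q{\left(B \right)} = \left(-1\right)^{2} \left(-2\right) = 1 \left(-2\right) = -2$)
$q{\left(4 \right)} O{\left(4 \right)} \left(6 - 5\right) = \left(-2\right) 4 \left(6 - 5\right) = \left(-8\right) 1 = -8$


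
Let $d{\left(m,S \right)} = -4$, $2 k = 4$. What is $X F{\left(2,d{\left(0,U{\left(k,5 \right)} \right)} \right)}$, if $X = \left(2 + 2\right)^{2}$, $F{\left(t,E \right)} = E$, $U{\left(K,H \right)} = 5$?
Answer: $-64$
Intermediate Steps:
$k = 2$ ($k = \frac{1}{2} \cdot 4 = 2$)
$X = 16$ ($X = 4^{2} = 16$)
$X F{\left(2,d{\left(0,U{\left(k,5 \right)} \right)} \right)} = 16 \left(-4\right) = -64$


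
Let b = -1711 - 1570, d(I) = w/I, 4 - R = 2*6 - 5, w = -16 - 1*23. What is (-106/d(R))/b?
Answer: 106/42653 ≈ 0.0024852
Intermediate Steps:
w = -39 (w = -16 - 23 = -39)
R = -3 (R = 4 - (2*6 - 5) = 4 - (12 - 5) = 4 - 1*7 = 4 - 7 = -3)
d(I) = -39/I
b = -3281
(-106/d(R))/b = -106/((-39/(-3)))/(-3281) = -106/((-39*(-⅓)))*(-1/3281) = -106/13*(-1/3281) = 106/42653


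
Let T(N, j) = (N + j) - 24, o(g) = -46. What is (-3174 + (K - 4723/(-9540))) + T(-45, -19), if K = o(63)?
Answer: -31553597/9540 ≈ -3307.5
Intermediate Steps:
K = -46
T(N, j) = -24 + N + j
(-3174 + (K - 4723/(-9540))) + T(-45, -19) = (-3174 + (-46 - 4723/(-9540))) + (-24 - 45 - 19) = (-3174 + (-46 - 4723*(-1)/9540)) - 88 = (-3174 + (-46 - 1*(-4723/9540))) - 88 = (-3174 + (-46 + 4723/9540)) - 88 = (-3174 - 434117/9540) - 88 = -30714077/9540 - 88 = -31553597/9540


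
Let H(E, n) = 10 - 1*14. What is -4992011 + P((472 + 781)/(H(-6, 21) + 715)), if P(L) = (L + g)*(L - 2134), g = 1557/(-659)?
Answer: -1662603796102429/333138339 ≈ -4.9907e+6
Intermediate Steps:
H(E, n) = -4 (H(E, n) = 10 - 14 = -4)
g = -1557/659 (g = 1557*(-1/659) = -1557/659 ≈ -2.3627)
P(L) = (-2134 + L)*(-1557/659 + L) (P(L) = (L - 1557/659)*(L - 2134) = (-1557/659 + L)*(-2134 + L) = (-2134 + L)*(-1557/659 + L))
-4992011 + P((472 + 781)/(H(-6, 21) + 715)) = -4992011 + (3322638/659 + ((472 + 781)/(-4 + 715))**2 - 1407863*(472 + 781)/(659*(-4 + 715))) = -4992011 + (3322638/659 + (1253/711)**2 - 1764052339/(659*711)) = -4992011 + (3322638/659 + (1253*(1/711))**2 - 1764052339/(659*711)) = -4992011 + (3322638/659 + (1253/711)**2 - 1407863/659*1253/711) = -4992011 + (3322638/659 + 1570009/505521 - 1764052339/468549) = -4992011 + 426456707300/333138339 = -1662603796102429/333138339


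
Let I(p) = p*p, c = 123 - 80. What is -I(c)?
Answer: -1849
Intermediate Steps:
c = 43
I(p) = p**2
-I(c) = -1*43**2 = -1*1849 = -1849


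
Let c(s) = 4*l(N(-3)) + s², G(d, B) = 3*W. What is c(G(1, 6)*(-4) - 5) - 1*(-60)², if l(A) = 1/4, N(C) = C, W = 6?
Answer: 2330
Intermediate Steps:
l(A) = ¼
G(d, B) = 18 (G(d, B) = 3*6 = 18)
c(s) = 1 + s² (c(s) = 4*(¼) + s² = 1 + s²)
c(G(1, 6)*(-4) - 5) - 1*(-60)² = (1 + (18*(-4) - 5)²) - 1*(-60)² = (1 + (-72 - 5)²) - 1*3600 = (1 + (-77)²) - 3600 = (1 + 5929) - 3600 = 5930 - 3600 = 2330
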